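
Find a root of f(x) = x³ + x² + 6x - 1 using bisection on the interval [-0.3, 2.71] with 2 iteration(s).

f(x) = x³ + x² + 6x - 1
Initial interval: [-0.3, 2.71]

Iteration 1:
  c_1 = (-0.300000 + 2.710000)/2 = 1.205000
  f(c_1) = f(1.205000) = 9.431715
  f(a) × f(c) < 0, new interval: [-0.300000, 1.205000]
Iteration 2:
  c_2 = (-0.300000 + 1.205000)/2 = 0.452500
  f(c_2) = f(0.452500) = 2.012408
  f(a) × f(c) < 0, new interval: [-0.300000, 0.452500]

After 2 iteration(s), the approximation is c_2 = 0.452500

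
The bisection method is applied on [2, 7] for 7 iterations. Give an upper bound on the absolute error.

Bisection error bound: |error| ≤ (b-a)/2^n
|error| ≤ (7 - 2)/2^7 = 5/2^7
|error| ≤ 0.0390625000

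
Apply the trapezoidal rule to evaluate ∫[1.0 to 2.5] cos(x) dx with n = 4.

f(x) = cos(x)
a = 1.0, b = 2.5, n = 4
h = (b - a)/n = 0.375000

Trapezoidal rule: (h/2)[f(x₀) + 2f(x₁) + 2f(x₂) + ... + f(xₙ)]

x_0 = 1.0000, f(x_0) = 0.540302, coefficient = 1
x_1 = 1.3750, f(x_1) = 0.194548, coefficient = 2
x_2 = 1.7500, f(x_2) = -0.178246, coefficient = 2
x_3 = 2.1250, f(x_3) = -0.526266, coefficient = 2
x_4 = 2.5000, f(x_4) = -0.801144, coefficient = 1

I ≈ (0.375000/2) × -1.280771 = -0.240145
Exact value: -0.242999
Error: 0.002854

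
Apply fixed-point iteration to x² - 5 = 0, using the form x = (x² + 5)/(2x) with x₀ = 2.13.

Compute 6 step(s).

Equation: x² - 5 = 0
Fixed-point form: x = (x² + 5)/(2x)
x₀ = 2.13

x_1 = g(2.130000) = 2.238709
x_2 = g(2.238709) = 2.236070
x_3 = g(2.236070) = 2.236068
x_4 = g(2.236068) = 2.236068
x_5 = g(2.236068) = 2.236068
x_6 = g(2.236068) = 2.236068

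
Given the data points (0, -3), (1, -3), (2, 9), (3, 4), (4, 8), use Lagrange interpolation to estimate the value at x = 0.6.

Lagrange interpolation formula:
P(x) = Σ yᵢ × Lᵢ(x)
where Lᵢ(x) = Π_{j≠i} (x - xⱼ)/(xᵢ - xⱼ)

L_0(0.6) = (0.6 - 1)/(0 - 1) × (0.6 - 2)/(0 - 2) × (0.6 - 3)/(0 - 3) × (0.6 - 4)/(0 - 4) = 0.190400
L_1(0.6) = (0.6 - 0)/(1 - 0) × (0.6 - 2)/(1 - 2) × (0.6 - 3)/(1 - 3) × (0.6 - 4)/(1 - 4) = 1.142400
L_2(0.6) = (0.6 - 0)/(2 - 0) × (0.6 - 1)/(2 - 1) × (0.6 - 3)/(2 - 3) × (0.6 - 4)/(2 - 4) = -0.489600
L_3(0.6) = (0.6 - 0)/(3 - 0) × (0.6 - 1)/(3 - 1) × (0.6 - 2)/(3 - 2) × (0.6 - 4)/(3 - 4) = 0.190400
L_4(0.6) = (0.6 - 0)/(4 - 0) × (0.6 - 1)/(4 - 1) × (0.6 - 2)/(4 - 2) × (0.6 - 3)/(4 - 3) = -0.033600

P(0.6) = (-3)×L_0(0.6) + (-3)×L_1(0.6) + 9×L_2(0.6) + 4×L_3(0.6) + 8×L_4(0.6)
P(0.6) = -7.912000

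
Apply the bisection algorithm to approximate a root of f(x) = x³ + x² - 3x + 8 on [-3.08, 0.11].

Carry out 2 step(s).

f(x) = x³ + x² - 3x + 8
Initial interval: [-3.08, 0.11]

Iteration 1:
  c_1 = (-3.080000 + 0.110000)/2 = -1.485000
  f(c_1) = f(-1.485000) = 11.385466
  f(a) × f(c) < 0, new interval: [-3.080000, -1.485000]
Iteration 2:
  c_2 = (-3.080000 + (-1.485000))/2 = -2.282500
  f(c_2) = f(-2.282500) = 8.165923
  f(a) × f(c) < 0, new interval: [-3.080000, -2.282500]

After 2 iteration(s), the approximation is c_2 = -2.282500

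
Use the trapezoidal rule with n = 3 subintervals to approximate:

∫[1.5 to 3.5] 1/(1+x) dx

f(x) = 1/(1+x)
a = 1.5, b = 3.5, n = 3
h = (b - a)/n = 0.666667

Trapezoidal rule: (h/2)[f(x₀) + 2f(x₁) + 2f(x₂) + ... + f(xₙ)]

x_0 = 1.5000, f(x_0) = 0.400000, coefficient = 1
x_1 = 2.1667, f(x_1) = 0.315789, coefficient = 2
x_2 = 2.8333, f(x_2) = 0.260870, coefficient = 2
x_3 = 3.5000, f(x_3) = 0.222222, coefficient = 1

I ≈ (0.666667/2) × 1.775540 = 0.591847
Exact value: 0.587787
Error: 0.004060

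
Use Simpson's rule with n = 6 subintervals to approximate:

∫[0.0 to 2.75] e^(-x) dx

f(x) = e^(-x)
a = 0.0, b = 2.75, n = 6
h = (b - a)/n = 0.458333

Simpson's rule: (h/3)[f(x₀) + 4f(x₁) + 2f(x₂) + ... + f(xₙ)]

x_0 = 0.0000, f(x_0) = 1.000000, coefficient = 1
x_1 = 0.4583, f(x_1) = 0.632337, coefficient = 4
x_2 = 0.9167, f(x_2) = 0.399850, coefficient = 2
x_3 = 1.3750, f(x_3) = 0.252840, coefficient = 4
x_4 = 1.8333, f(x_4) = 0.159880, coefficient = 2
x_5 = 2.2917, f(x_5) = 0.101098, coefficient = 4
x_6 = 2.7500, f(x_6) = 0.063928, coefficient = 1

I ≈ (0.458333/3) × 6.128483 = 0.936296
Exact value: 0.936072
Error: 0.000224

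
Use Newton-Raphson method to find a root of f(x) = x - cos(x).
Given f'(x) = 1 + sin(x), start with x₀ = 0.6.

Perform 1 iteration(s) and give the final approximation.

f(x) = x - cos(x)
f'(x) = 1 + sin(x)
x₀ = 0.6

Newton-Raphson formula: x_{n+1} = x_n - f(x_n)/f'(x_n)

Iteration 1:
  f(0.600000) = -0.225336
  f'(0.600000) = 1.564642
  x_1 = 0.600000 - (-0.225336)/1.564642 = 0.744017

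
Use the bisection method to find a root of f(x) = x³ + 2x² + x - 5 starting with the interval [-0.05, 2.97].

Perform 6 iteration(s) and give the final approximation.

f(x) = x³ + 2x² + x - 5
Initial interval: [-0.05, 2.97]

Iteration 1:
  c_1 = (-0.050000 + 2.970000)/2 = 1.460000
  f(c_1) = f(1.460000) = 3.835336
  f(a) × f(c) < 0, new interval: [-0.050000, 1.460000]
Iteration 2:
  c_2 = (-0.050000 + 1.460000)/2 = 0.705000
  f(c_2) = f(0.705000) = -2.950547
  f(a) × f(c) ≥ 0, new interval: [0.705000, 1.460000]
Iteration 3:
  c_3 = (0.705000 + 1.460000)/2 = 1.082500
  f(c_3) = f(1.082500) = -0.305407
  f(a) × f(c) ≥ 0, new interval: [1.082500, 1.460000]
Iteration 4:
  c_4 = (1.082500 + 1.460000)/2 = 1.271250
  f(c_4) = f(1.271250) = 1.557840
  f(a) × f(c) < 0, new interval: [1.082500, 1.271250]
Iteration 5:
  c_5 = (1.082500 + 1.271250)/2 = 1.176875
  f(c_5) = f(1.176875) = 0.576957
  f(a) × f(c) < 0, new interval: [1.082500, 1.176875]
Iteration 6:
  c_6 = (1.082500 + 1.176875)/2 = 1.129688
  f(c_6) = f(1.129688) = 0.123775
  f(a) × f(c) < 0, new interval: [1.082500, 1.129688]

After 6 iteration(s), the approximation is c_6 = 1.129688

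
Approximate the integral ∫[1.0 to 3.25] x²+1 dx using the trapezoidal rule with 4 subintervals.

f(x) = x²+1
a = 1.0, b = 3.25, n = 4
h = (b - a)/n = 0.562500

Trapezoidal rule: (h/2)[f(x₀) + 2f(x₁) + 2f(x₂) + ... + f(xₙ)]

x_0 = 1.0000, f(x_0) = 2.000000, coefficient = 1
x_1 = 1.5625, f(x_1) = 3.441406, coefficient = 2
x_2 = 2.1250, f(x_2) = 5.515625, coefficient = 2
x_3 = 2.6875, f(x_3) = 8.222656, coefficient = 2
x_4 = 3.2500, f(x_4) = 11.562500, coefficient = 1

I ≈ (0.562500/2) × 47.921875 = 13.478027
Exact value: 13.359375
Error: 0.118652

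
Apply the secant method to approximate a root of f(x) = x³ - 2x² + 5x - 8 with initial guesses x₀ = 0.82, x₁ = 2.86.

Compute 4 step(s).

f(x) = x³ - 2x² + 5x - 8
x₀ = 0.82, x₁ = 2.86

Secant formula: x_{n+1} = x_n - f(x_n)(x_n - x_{n-1})/(f(x_n) - f(x_{n-1}))

Iteration 1:
  f(0.820000) = -4.693432
  f(2.860000) = 13.334456
  x_2 = 2.860000 - 13.334456×(2.860000 - 0.820000)/(13.334456 - (-4.693432))
       = 1.351099
Iteration 2:
  f(2.860000) = 13.334456
  f(1.351099) = -2.429051
  x_3 = 1.351099 - (-2.429051)×(1.351099 - 2.860000)/(-2.429051 - 13.334456)
       = 1.583611
Iteration 3:
  f(1.351099) = -2.429051
  f(1.583611) = -1.126176
  x_4 = 1.583611 - (-1.126176)×(1.583611 - 1.351099)/(-1.126176 - (-2.429051))
       = 1.784589
Iteration 4:
  f(1.583611) = -1.126176
  f(1.784589) = 0.236910
  x_5 = 1.784589 - 0.236910×(1.784589 - 1.583611)/(0.236910 - (-1.126176))
       = 1.749658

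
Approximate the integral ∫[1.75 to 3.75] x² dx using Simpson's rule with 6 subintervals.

f(x) = x²
a = 1.75, b = 3.75, n = 6
h = (b - a)/n = 0.333333

Simpson's rule: (h/3)[f(x₀) + 4f(x₁) + 2f(x₂) + ... + f(xₙ)]

x_0 = 1.7500, f(x_0) = 3.062500, coefficient = 1
x_1 = 2.0833, f(x_1) = 4.340278, coefficient = 4
x_2 = 2.4167, f(x_2) = 5.840278, coefficient = 2
x_3 = 2.7500, f(x_3) = 7.562500, coefficient = 4
x_4 = 3.0833, f(x_4) = 9.506944, coefficient = 2
x_5 = 3.4167, f(x_5) = 11.673611, coefficient = 4
x_6 = 3.7500, f(x_6) = 14.062500, coefficient = 1

I ≈ (0.333333/3) × 142.125000 = 15.791667
Exact value: 15.791667
Error: 0.000000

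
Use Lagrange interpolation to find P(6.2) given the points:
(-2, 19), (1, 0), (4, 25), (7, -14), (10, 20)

Lagrange interpolation formula:
P(x) = Σ yᵢ × Lᵢ(x)
where Lᵢ(x) = Π_{j≠i} (x - xⱼ)/(xᵢ - xⱼ)

L_0(6.2) = (6.2 - 1)/(-2 - 1) × (6.2 - 4)/(-2 - 4) × (6.2 - 7)/(-2 - 7) × (6.2 - 10)/(-2 - 10) = 0.017890
L_1(6.2) = (6.2 - (-2))/(1 - (-2)) × (6.2 - 4)/(1 - 4) × (6.2 - 7)/(1 - 7) × (6.2 - 10)/(1 - 10) = -0.112843
L_2(6.2) = (6.2 - (-2))/(4 - (-2)) × (6.2 - 1)/(4 - 1) × (6.2 - 7)/(4 - 7) × (6.2 - 10)/(4 - 10) = 0.400079
L_3(6.2) = (6.2 - (-2))/(7 - (-2)) × (6.2 - 1)/(7 - 1) × (6.2 - 4)/(7 - 4) × (6.2 - 10)/(7 - 10) = 0.733478
L_4(6.2) = (6.2 - (-2))/(10 - (-2)) × (6.2 - 1)/(10 - 1) × (6.2 - 4)/(10 - 4) × (6.2 - 7)/(10 - 7) = -0.038604

P(6.2) = 19×L_0(6.2) + 0×L_1(6.2) + 25×L_2(6.2) + (-14)×L_3(6.2) + 20×L_4(6.2)
P(6.2) = -0.698897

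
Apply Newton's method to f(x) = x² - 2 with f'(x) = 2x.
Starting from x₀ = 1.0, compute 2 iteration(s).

f(x) = x² - 2
f'(x) = 2x
x₀ = 1.0

Newton-Raphson formula: x_{n+1} = x_n - f(x_n)/f'(x_n)

Iteration 1:
  f(1.000000) = -1.000000
  f'(1.000000) = 2.000000
  x_1 = 1.000000 - (-1.000000)/2.000000 = 1.500000
Iteration 2:
  f(1.500000) = 0.250000
  f'(1.500000) = 3.000000
  x_2 = 1.500000 - 0.250000/3.000000 = 1.416667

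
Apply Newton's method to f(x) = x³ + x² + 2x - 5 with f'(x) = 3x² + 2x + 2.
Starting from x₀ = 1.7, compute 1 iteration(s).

f(x) = x³ + x² + 2x - 5
f'(x) = 3x² + 2x + 2
x₀ = 1.7

Newton-Raphson formula: x_{n+1} = x_n - f(x_n)/f'(x_n)

Iteration 1:
  f(1.700000) = 6.203000
  f'(1.700000) = 14.070000
  x_1 = 1.700000 - 6.203000/14.070000 = 1.259133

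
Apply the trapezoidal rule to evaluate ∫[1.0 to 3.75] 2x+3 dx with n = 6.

f(x) = 2x+3
a = 1.0, b = 3.75, n = 6
h = (b - a)/n = 0.458333

Trapezoidal rule: (h/2)[f(x₀) + 2f(x₁) + 2f(x₂) + ... + f(xₙ)]

x_0 = 1.0000, f(x_0) = 5.000000, coefficient = 1
x_1 = 1.4583, f(x_1) = 5.916667, coefficient = 2
x_2 = 1.9167, f(x_2) = 6.833333, coefficient = 2
x_3 = 2.3750, f(x_3) = 7.750000, coefficient = 2
x_4 = 2.8333, f(x_4) = 8.666667, coefficient = 2
x_5 = 3.2917, f(x_5) = 9.583333, coefficient = 2
x_6 = 3.7500, f(x_6) = 10.500000, coefficient = 1

I ≈ (0.458333/2) × 93.000000 = 21.312500
Exact value: 21.312500
Error: 0.000000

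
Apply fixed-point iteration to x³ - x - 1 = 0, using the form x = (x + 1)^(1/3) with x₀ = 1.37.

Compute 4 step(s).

Equation: x³ - x - 1 = 0
Fixed-point form: x = (x + 1)^(1/3)
x₀ = 1.37

x_1 = g(1.370000) = 1.333264
x_2 = g(1.333264) = 1.326339
x_3 = g(1.326339) = 1.325026
x_4 = g(1.325026) = 1.324776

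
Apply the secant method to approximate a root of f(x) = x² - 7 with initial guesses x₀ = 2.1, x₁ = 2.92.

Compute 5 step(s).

f(x) = x² - 7
x₀ = 2.1, x₁ = 2.92

Secant formula: x_{n+1} = x_n - f(x_n)(x_n - x_{n-1})/(f(x_n) - f(x_{n-1}))

Iteration 1:
  f(2.100000) = -2.590000
  f(2.920000) = 1.526400
  x_2 = 2.920000 - 1.526400×(2.920000 - 2.100000)/(1.526400 - (-2.590000))
       = 2.615936
Iteration 2:
  f(2.920000) = 1.526400
  f(2.615936) = -0.156878
  x_3 = 2.615936 - (-0.156878)×(2.615936 - 2.920000)/(-0.156878 - 1.526400)
       = 2.644274
Iteration 3:
  f(2.615936) = -0.156878
  f(2.644274) = -0.007814
  x_4 = 2.644274 - (-0.007814)×(2.644274 - 2.615936)/(-0.007814 - (-0.156878))
       = 2.645760
Iteration 4:
  f(2.644274) = -0.007814
  f(2.645760) = 0.000044
  x_5 = 2.645760 - 0.000044×(2.645760 - 2.644274)/(0.000044 - (-0.007814))
       = 2.645751
Iteration 5:
  f(2.645760) = 0.000044
  f(2.645751) = 0.000000
  x_6 = 2.645751 - 0.000000×(2.645751 - 2.645760)/(0.000000 - 0.000044)
       = 2.645751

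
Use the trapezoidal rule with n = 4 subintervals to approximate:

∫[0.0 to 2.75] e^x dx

f(x) = e^x
a = 0.0, b = 2.75, n = 4
h = (b - a)/n = 0.687500

Trapezoidal rule: (h/2)[f(x₀) + 2f(x₁) + 2f(x₂) + ... + f(xₙ)]

x_0 = 0.0000, f(x_0) = 1.000000, coefficient = 1
x_1 = 0.6875, f(x_1) = 1.988737, coefficient = 2
x_2 = 1.3750, f(x_2) = 3.955077, coefficient = 2
x_3 = 2.0625, f(x_3) = 7.865609, coefficient = 2
x_4 = 2.7500, f(x_4) = 15.642632, coefficient = 1

I ≈ (0.687500/2) × 44.261479 = 15.214883
Exact value: 14.642632
Error: 0.572251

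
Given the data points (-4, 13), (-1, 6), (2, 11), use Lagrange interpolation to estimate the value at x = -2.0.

Lagrange interpolation formula:
P(x) = Σ yᵢ × Lᵢ(x)
where Lᵢ(x) = Π_{j≠i} (x - xⱼ)/(xᵢ - xⱼ)

L_0(-2.0) = (-2.0 - (-1))/(-4 - (-1)) × (-2.0 - 2)/(-4 - 2) = 0.222222
L_1(-2.0) = (-2.0 - (-4))/(-1 - (-4)) × (-2.0 - 2)/(-1 - 2) = 0.888889
L_2(-2.0) = (-2.0 - (-4))/(2 - (-4)) × (-2.0 - (-1))/(2 - (-1)) = -0.111111

P(-2.0) = 13×L_0(-2.0) + 6×L_1(-2.0) + 11×L_2(-2.0)
P(-2.0) = 7.000000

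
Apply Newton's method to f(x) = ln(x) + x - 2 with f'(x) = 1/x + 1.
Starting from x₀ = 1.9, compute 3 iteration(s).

f(x) = ln(x) + x - 2
f'(x) = 1/x + 1
x₀ = 1.9

Newton-Raphson formula: x_{n+1} = x_n - f(x_n)/f'(x_n)

Iteration 1:
  f(1.900000) = 0.541854
  f'(1.900000) = 1.526316
  x_1 = 1.900000 - 0.541854/1.526316 = 1.544992
Iteration 2:
  f(1.544992) = -0.019989
  f'(1.544992) = 1.647252
  x_2 = 1.544992 - (-0.019989)/1.647252 = 1.557127
Iteration 3:
  f(1.557127) = -0.000031
  f'(1.557127) = 1.642208
  x_3 = 1.557127 - (-0.000031)/1.642208 = 1.557146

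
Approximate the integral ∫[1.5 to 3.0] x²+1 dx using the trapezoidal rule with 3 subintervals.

f(x) = x²+1
a = 1.5, b = 3.0, n = 3
h = (b - a)/n = 0.500000

Trapezoidal rule: (h/2)[f(x₀) + 2f(x₁) + 2f(x₂) + ... + f(xₙ)]

x_0 = 1.5000, f(x_0) = 3.250000, coefficient = 1
x_1 = 2.0000, f(x_1) = 5.000000, coefficient = 2
x_2 = 2.5000, f(x_2) = 7.250000, coefficient = 2
x_3 = 3.0000, f(x_3) = 10.000000, coefficient = 1

I ≈ (0.500000/2) × 37.750000 = 9.437500
Exact value: 9.375000
Error: 0.062500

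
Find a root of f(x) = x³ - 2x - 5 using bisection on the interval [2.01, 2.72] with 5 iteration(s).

f(x) = x³ - 2x - 5
Initial interval: [2.01, 2.72]

Iteration 1:
  c_1 = (2.010000 + 2.720000)/2 = 2.365000
  f(c_1) = f(2.365000) = 3.497977
  f(a) × f(c) < 0, new interval: [2.010000, 2.365000]
Iteration 2:
  c_2 = (2.010000 + 2.365000)/2 = 2.187500
  f(c_2) = f(2.187500) = 1.092529
  f(a) × f(c) < 0, new interval: [2.010000, 2.187500]
Iteration 3:
  c_3 = (2.010000 + 2.187500)/2 = 2.098750
  f(c_3) = f(2.098750) = 0.046972
  f(a) × f(c) < 0, new interval: [2.010000, 2.098750]
Iteration 4:
  c_4 = (2.010000 + 2.098750)/2 = 2.054375
  f(c_4) = f(2.054375) = -0.438349
  f(a) × f(c) ≥ 0, new interval: [2.054375, 2.098750]
Iteration 5:
  c_5 = (2.054375 + 2.098750)/2 = 2.076562
  f(c_5) = f(2.076562) = -0.198755
  f(a) × f(c) ≥ 0, new interval: [2.076562, 2.098750]

After 5 iteration(s), the approximation is c_5 = 2.076562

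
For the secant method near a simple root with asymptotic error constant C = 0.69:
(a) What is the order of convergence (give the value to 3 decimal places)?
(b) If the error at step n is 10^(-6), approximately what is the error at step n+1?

(a) Secant method has superlinear convergence with order φ = (1+√5)/2 ≈ 1.618.
    This means |e_{n+1}| ≈ C|e_n|^1.618.

(b) With |e_n| = 10^(-6) and C = 0.69:
    |e_{n+1}| ≈ 0.69 × (10^(-6))^1.618 = 0.69 × 10^(-9.71)

(a) ≈ 1.618 (golden ratio); (b) |e_{n+1}| ≈ 1.351e-10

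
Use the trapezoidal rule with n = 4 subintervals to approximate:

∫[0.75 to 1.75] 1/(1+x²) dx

f(x) = 1/(1+x²)
a = 0.75, b = 1.75, n = 4
h = (b - a)/n = 0.250000

Trapezoidal rule: (h/2)[f(x₀) + 2f(x₁) + 2f(x₂) + ... + f(xₙ)]

x_0 = 0.7500, f(x_0) = 0.640000, coefficient = 1
x_1 = 1.0000, f(x_1) = 0.500000, coefficient = 2
x_2 = 1.2500, f(x_2) = 0.390244, coefficient = 2
x_3 = 1.5000, f(x_3) = 0.307692, coefficient = 2
x_4 = 1.7500, f(x_4) = 0.246154, coefficient = 1

I ≈ (0.250000/2) × 3.282026 = 0.410253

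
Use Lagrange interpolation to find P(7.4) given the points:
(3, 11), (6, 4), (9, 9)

Lagrange interpolation formula:
P(x) = Σ yᵢ × Lᵢ(x)
where Lᵢ(x) = Π_{j≠i} (x - xⱼ)/(xᵢ - xⱼ)

L_0(7.4) = (7.4 - 6)/(3 - 6) × (7.4 - 9)/(3 - 9) = -0.124444
L_1(7.4) = (7.4 - 3)/(6 - 3) × (7.4 - 9)/(6 - 9) = 0.782222
L_2(7.4) = (7.4 - 3)/(9 - 3) × (7.4 - 6)/(9 - 6) = 0.342222

P(7.4) = 11×L_0(7.4) + 4×L_1(7.4) + 9×L_2(7.4)
P(7.4) = 4.840000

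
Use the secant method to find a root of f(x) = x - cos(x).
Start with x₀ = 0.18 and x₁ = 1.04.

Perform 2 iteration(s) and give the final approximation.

f(x) = x - cos(x)
x₀ = 0.18, x₁ = 1.04

Secant formula: x_{n+1} = x_n - f(x_n)(x_n - x_{n-1})/(f(x_n) - f(x_{n-1}))

Iteration 1:
  f(0.180000) = -0.803844
  f(1.040000) = 0.533780
  x_2 = 1.040000 - 0.533780×(1.040000 - 0.180000)/(0.533780 - (-0.803844))
       = 0.696816
Iteration 2:
  f(1.040000) = 0.533780
  f(0.696816) = -0.070073
  x_3 = 0.696816 - (-0.070073)×(0.696816 - 1.040000)/(-0.070073 - 0.533780)
       = 0.736640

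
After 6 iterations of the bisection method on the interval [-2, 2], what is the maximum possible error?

Bisection error bound: |error| ≤ (b-a)/2^n
|error| ≤ (2 - (-2))/2^6 = 4/2^6
|error| ≤ 0.0625000000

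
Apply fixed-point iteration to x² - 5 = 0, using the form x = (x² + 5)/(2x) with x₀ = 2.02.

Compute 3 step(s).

Equation: x² - 5 = 0
Fixed-point form: x = (x² + 5)/(2x)
x₀ = 2.02

x_1 = g(2.020000) = 2.247624
x_2 = g(2.247624) = 2.236098
x_3 = g(2.236098) = 2.236068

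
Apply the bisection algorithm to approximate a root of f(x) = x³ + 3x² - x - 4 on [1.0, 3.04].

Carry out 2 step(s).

f(x) = x³ + 3x² - x - 4
Initial interval: [1.0, 3.04]

Iteration 1:
  c_1 = (1.000000 + 3.040000)/2 = 2.020000
  f(c_1) = f(2.020000) = 14.463608
  f(a) × f(c) < 0, new interval: [1.000000, 2.020000]
Iteration 2:
  c_2 = (1.000000 + 2.020000)/2 = 1.510000
  f(c_2) = f(1.510000) = 4.773251
  f(a) × f(c) < 0, new interval: [1.000000, 1.510000]

After 2 iteration(s), the approximation is c_2 = 1.510000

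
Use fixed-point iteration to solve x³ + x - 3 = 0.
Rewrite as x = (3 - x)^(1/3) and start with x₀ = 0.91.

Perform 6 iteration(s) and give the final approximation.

Equation: x³ + x - 3 = 0
Fixed-point form: x = (3 - x)^(1/3)
x₀ = 0.91

x_1 = g(0.910000) = 1.278543
x_2 = g(1.278543) = 1.198483
x_3 = g(1.198483) = 1.216782
x_4 = g(1.216782) = 1.212648
x_5 = g(1.212648) = 1.213584
x_6 = g(1.213584) = 1.213373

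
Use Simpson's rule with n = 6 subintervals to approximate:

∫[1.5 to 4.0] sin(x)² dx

f(x) = sin(x)²
a = 1.5, b = 4.0, n = 6
h = (b - a)/n = 0.416667

Simpson's rule: (h/3)[f(x₀) + 4f(x₁) + 2f(x₂) + ... + f(xₙ)]

x_0 = 1.5000, f(x_0) = 0.994996, coefficient = 1
x_1 = 1.9167, f(x_1) = 0.885068, coefficient = 4
x_2 = 2.3333, f(x_2) = 0.522853, coefficient = 2
x_3 = 2.7500, f(x_3) = 0.145665, coefficient = 4
x_4 = 3.1667, f(x_4) = 0.000629, coefficient = 2
x_5 = 3.5833, f(x_5) = 0.182768, coefficient = 4
x_6 = 4.0000, f(x_6) = 0.572750, coefficient = 1

I ≈ (0.416667/3) × 7.468716 = 1.037322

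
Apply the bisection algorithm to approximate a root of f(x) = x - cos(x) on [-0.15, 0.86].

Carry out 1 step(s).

f(x) = x - cos(x)
Initial interval: [-0.15, 0.86]

Iteration 1:
  c_1 = (-0.150000 + 0.860000)/2 = 0.355000
  f(c_1) = f(0.355000) = -0.582646
  f(a) × f(c) ≥ 0, new interval: [0.355000, 0.860000]

After 1 iteration(s), the approximation is c_1 = 0.355000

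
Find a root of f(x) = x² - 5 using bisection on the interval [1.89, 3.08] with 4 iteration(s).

f(x) = x² - 5
Initial interval: [1.89, 3.08]

Iteration 1:
  c_1 = (1.890000 + 3.080000)/2 = 2.485000
  f(c_1) = f(2.485000) = 1.175225
  f(a) × f(c) < 0, new interval: [1.890000, 2.485000]
Iteration 2:
  c_2 = (1.890000 + 2.485000)/2 = 2.187500
  f(c_2) = f(2.187500) = -0.214844
  f(a) × f(c) ≥ 0, new interval: [2.187500, 2.485000]
Iteration 3:
  c_3 = (2.187500 + 2.485000)/2 = 2.336250
  f(c_3) = f(2.336250) = 0.458064
  f(a) × f(c) < 0, new interval: [2.187500, 2.336250]
Iteration 4:
  c_4 = (2.187500 + 2.336250)/2 = 2.261875
  f(c_4) = f(2.261875) = 0.116079
  f(a) × f(c) < 0, new interval: [2.187500, 2.261875]

After 4 iteration(s), the approximation is c_4 = 2.261875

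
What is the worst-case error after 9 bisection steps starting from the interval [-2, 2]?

Bisection error bound: |error| ≤ (b-a)/2^n
|error| ≤ (2 - (-2))/2^9 = 4/2^9
|error| ≤ 0.0078125000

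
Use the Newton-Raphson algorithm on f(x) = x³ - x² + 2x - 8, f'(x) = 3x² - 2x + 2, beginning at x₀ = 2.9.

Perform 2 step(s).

f(x) = x³ - x² + 2x - 8
f'(x) = 3x² - 2x + 2
x₀ = 2.9

Newton-Raphson formula: x_{n+1} = x_n - f(x_n)/f'(x_n)

Iteration 1:
  f(2.900000) = 13.779000
  f'(2.900000) = 21.430000
  x_1 = 2.900000 - 13.779000/21.430000 = 2.257023
Iteration 2:
  f(2.257023) = 2.917512
  f'(2.257023) = 12.768411
  x_2 = 2.257023 - 2.917512/12.768411 = 2.028528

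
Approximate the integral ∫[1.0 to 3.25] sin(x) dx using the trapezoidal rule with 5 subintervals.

f(x) = sin(x)
a = 1.0, b = 3.25, n = 5
h = (b - a)/n = 0.450000

Trapezoidal rule: (h/2)[f(x₀) + 2f(x₁) + 2f(x₂) + ... + f(xₙ)]

x_0 = 1.0000, f(x_0) = 0.841471, coefficient = 1
x_1 = 1.4500, f(x_1) = 0.992713, coefficient = 2
x_2 = 1.9000, f(x_2) = 0.946300, coefficient = 2
x_3 = 2.3500, f(x_3) = 0.711473, coefficient = 2
x_4 = 2.8000, f(x_4) = 0.334988, coefficient = 2
x_5 = 3.2500, f(x_5) = -0.108195, coefficient = 1

I ≈ (0.450000/2) × 6.704225 = 1.508451
Exact value: 1.534432
Error: 0.025981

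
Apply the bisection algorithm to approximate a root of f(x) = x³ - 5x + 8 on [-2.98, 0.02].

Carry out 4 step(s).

f(x) = x³ - 5x + 8
Initial interval: [-2.98, 0.02]

Iteration 1:
  c_1 = (-2.980000 + 0.020000)/2 = -1.480000
  f(c_1) = f(-1.480000) = 12.158208
  f(a) × f(c) < 0, new interval: [-2.980000, -1.480000]
Iteration 2:
  c_2 = (-2.980000 + (-1.480000))/2 = -2.230000
  f(c_2) = f(-2.230000) = 8.060433
  f(a) × f(c) < 0, new interval: [-2.980000, -2.230000]
Iteration 3:
  c_3 = (-2.980000 + (-2.230000))/2 = -2.605000
  f(c_3) = f(-2.605000) = 3.347405
  f(a) × f(c) < 0, new interval: [-2.980000, -2.605000]
Iteration 4:
  c_4 = (-2.980000 + (-2.605000))/2 = -2.792500
  f(c_4) = f(-2.792500) = 0.186428
  f(a) × f(c) < 0, new interval: [-2.980000, -2.792500]

After 4 iteration(s), the approximation is c_4 = -2.792500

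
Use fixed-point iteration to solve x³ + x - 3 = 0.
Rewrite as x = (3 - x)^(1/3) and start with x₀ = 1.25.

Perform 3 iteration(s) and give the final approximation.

Equation: x³ + x - 3 = 0
Fixed-point form: x = (3 - x)^(1/3)
x₀ = 1.25

x_1 = g(1.250000) = 1.205071
x_2 = g(1.205071) = 1.215297
x_3 = g(1.215297) = 1.212985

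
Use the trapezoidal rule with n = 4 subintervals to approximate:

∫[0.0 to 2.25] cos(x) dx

f(x) = cos(x)
a = 0.0, b = 2.25, n = 4
h = (b - a)/n = 0.562500

Trapezoidal rule: (h/2)[f(x₀) + 2f(x₁) + 2f(x₂) + ... + f(xₙ)]

x_0 = 0.0000, f(x_0) = 1.000000, coefficient = 1
x_1 = 0.5625, f(x_1) = 0.845924, coefficient = 2
x_2 = 1.1250, f(x_2) = 0.431177, coefficient = 2
x_3 = 1.6875, f(x_3) = -0.116439, coefficient = 2
x_4 = 2.2500, f(x_4) = -0.628174, coefficient = 1

I ≈ (0.562500/2) × 2.693151 = 0.757449
Exact value: 0.778073
Error: 0.020625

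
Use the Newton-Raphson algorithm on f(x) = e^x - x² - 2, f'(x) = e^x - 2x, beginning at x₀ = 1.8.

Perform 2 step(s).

f(x) = e^x - x² - 2
f'(x) = e^x - 2x
x₀ = 1.8

Newton-Raphson formula: x_{n+1} = x_n - f(x_n)/f'(x_n)

Iteration 1:
  f(1.800000) = 0.809647
  f'(1.800000) = 2.449647
  x_1 = 1.800000 - 0.809647/2.449647 = 1.469484
Iteration 2:
  f(1.469484) = 0.187608
  f'(1.469484) = 1.408024
  x_2 = 1.469484 - 0.187608/1.408024 = 1.336242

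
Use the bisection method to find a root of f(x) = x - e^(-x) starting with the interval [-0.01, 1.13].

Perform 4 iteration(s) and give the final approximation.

f(x) = x - e^(-x)
Initial interval: [-0.01, 1.13]

Iteration 1:
  c_1 = (-0.010000 + 1.130000)/2 = 0.560000
  f(c_1) = f(0.560000) = -0.011209
  f(a) × f(c) ≥ 0, new interval: [0.560000, 1.130000]
Iteration 2:
  c_2 = (0.560000 + 1.130000)/2 = 0.845000
  f(c_2) = f(0.845000) = 0.415443
  f(a) × f(c) < 0, new interval: [0.560000, 0.845000]
Iteration 3:
  c_3 = (0.560000 + 0.845000)/2 = 0.702500
  f(c_3) = f(0.702500) = 0.207155
  f(a) × f(c) < 0, new interval: [0.560000, 0.702500]
Iteration 4:
  c_4 = (0.560000 + 0.702500)/2 = 0.631250
  f(c_4) = f(0.631250) = 0.099324
  f(a) × f(c) < 0, new interval: [0.560000, 0.631250]

After 4 iteration(s), the approximation is c_4 = 0.631250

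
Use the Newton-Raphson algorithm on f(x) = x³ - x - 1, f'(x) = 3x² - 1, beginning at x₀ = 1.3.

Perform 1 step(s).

f(x) = x³ - x - 1
f'(x) = 3x² - 1
x₀ = 1.3

Newton-Raphson formula: x_{n+1} = x_n - f(x_n)/f'(x_n)

Iteration 1:
  f(1.300000) = -0.103000
  f'(1.300000) = 4.070000
  x_1 = 1.300000 - (-0.103000)/4.070000 = 1.325307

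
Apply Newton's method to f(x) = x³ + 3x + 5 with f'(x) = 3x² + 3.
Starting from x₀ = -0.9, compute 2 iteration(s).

f(x) = x³ + 3x + 5
f'(x) = 3x² + 3
x₀ = -0.9

Newton-Raphson formula: x_{n+1} = x_n - f(x_n)/f'(x_n)

Iteration 1:
  f(-0.900000) = 1.571000
  f'(-0.900000) = 5.430000
  x_1 = -0.900000 - 1.571000/5.430000 = -1.189319
Iteration 2:
  f(-1.189319) = -0.250222
  f'(-1.189319) = 7.243436
  x_2 = -1.189319 - (-0.250222)/7.243436 = -1.154774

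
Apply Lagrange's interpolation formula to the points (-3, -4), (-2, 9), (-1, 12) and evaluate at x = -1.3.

Lagrange interpolation formula:
P(x) = Σ yᵢ × Lᵢ(x)
where Lᵢ(x) = Π_{j≠i} (x - xⱼ)/(xᵢ - xⱼ)

L_0(-1.3) = (-1.3 - (-2))/(-3 - (-2)) × (-1.3 - (-1))/(-3 - (-1)) = -0.105000
L_1(-1.3) = (-1.3 - (-3))/(-2 - (-3)) × (-1.3 - (-1))/(-2 - (-1)) = 0.510000
L_2(-1.3) = (-1.3 - (-3))/(-1 - (-3)) × (-1.3 - (-2))/(-1 - (-2)) = 0.595000

P(-1.3) = (-4)×L_0(-1.3) + 9×L_1(-1.3) + 12×L_2(-1.3)
P(-1.3) = 12.150000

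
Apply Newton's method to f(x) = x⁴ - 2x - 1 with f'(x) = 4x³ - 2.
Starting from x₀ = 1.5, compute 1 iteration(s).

f(x) = x⁴ - 2x - 1
f'(x) = 4x³ - 2
x₀ = 1.5

Newton-Raphson formula: x_{n+1} = x_n - f(x_n)/f'(x_n)

Iteration 1:
  f(1.500000) = 1.062500
  f'(1.500000) = 11.500000
  x_1 = 1.500000 - 1.062500/11.500000 = 1.407609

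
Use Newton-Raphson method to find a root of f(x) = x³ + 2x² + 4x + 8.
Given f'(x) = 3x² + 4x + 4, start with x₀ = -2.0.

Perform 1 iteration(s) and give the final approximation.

f(x) = x³ + 2x² + 4x + 8
f'(x) = 3x² + 4x + 4
x₀ = -2.0

Newton-Raphson formula: x_{n+1} = x_n - f(x_n)/f'(x_n)

Iteration 1:
  f(-2.000000) = 0.000000
  f'(-2.000000) = 8.000000
  x_1 = -2.000000 - 0.000000/8.000000 = -2.000000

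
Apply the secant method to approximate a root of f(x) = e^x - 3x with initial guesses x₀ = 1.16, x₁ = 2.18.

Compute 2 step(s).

f(x) = e^x - 3x
x₀ = 1.16, x₁ = 2.18

Secant formula: x_{n+1} = x_n - f(x_n)(x_n - x_{n-1})/(f(x_n) - f(x_{n-1}))

Iteration 1:
  f(1.160000) = -0.290067
  f(2.180000) = 2.306306
  x_2 = 2.180000 - 2.306306×(2.180000 - 1.160000)/(2.306306 - (-0.290067))
       = 1.273954
Iteration 2:
  f(2.180000) = 2.306306
  f(1.273954) = -0.246902
  x_3 = 1.273954 - (-0.246902)×(1.273954 - 2.180000)/(-0.246902 - 2.306306)
       = 1.361571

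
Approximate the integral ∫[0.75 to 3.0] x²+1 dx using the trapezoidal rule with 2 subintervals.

f(x) = x²+1
a = 0.75, b = 3.0, n = 2
h = (b - a)/n = 1.125000

Trapezoidal rule: (h/2)[f(x₀) + 2f(x₁) + 2f(x₂) + ... + f(xₙ)]

x_0 = 0.7500, f(x_0) = 1.562500, coefficient = 1
x_1 = 1.8750, f(x_1) = 4.515625, coefficient = 2
x_2 = 3.0000, f(x_2) = 10.000000, coefficient = 1

I ≈ (1.125000/2) × 20.593750 = 11.583984
Exact value: 11.109375
Error: 0.474609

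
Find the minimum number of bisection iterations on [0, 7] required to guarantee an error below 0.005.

We need (b-a)/2^n ≤ 0.005
(7 - 0)/2^n ≤ 0.005
7/2^n ≤ 0.005
2^n ≥ 1400
n ≥ log₂(1400) = 10.45
n ≥ 11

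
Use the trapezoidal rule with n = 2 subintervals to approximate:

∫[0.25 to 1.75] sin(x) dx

f(x) = sin(x)
a = 0.25, b = 1.75, n = 2
h = (b - a)/n = 0.750000

Trapezoidal rule: (h/2)[f(x₀) + 2f(x₁) + 2f(x₂) + ... + f(xₙ)]

x_0 = 0.2500, f(x_0) = 0.247404, coefficient = 1
x_1 = 1.0000, f(x_1) = 0.841471, coefficient = 2
x_2 = 1.7500, f(x_2) = 0.983986, coefficient = 1

I ≈ (0.750000/2) × 2.914332 = 1.092874
Exact value: 1.147158
Error: 0.054284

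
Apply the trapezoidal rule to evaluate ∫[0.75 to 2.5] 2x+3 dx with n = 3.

f(x) = 2x+3
a = 0.75, b = 2.5, n = 3
h = (b - a)/n = 0.583333

Trapezoidal rule: (h/2)[f(x₀) + 2f(x₁) + 2f(x₂) + ... + f(xₙ)]

x_0 = 0.7500, f(x_0) = 4.500000, coefficient = 1
x_1 = 1.3333, f(x_1) = 5.666667, coefficient = 2
x_2 = 1.9167, f(x_2) = 6.833333, coefficient = 2
x_3 = 2.5000, f(x_3) = 8.000000, coefficient = 1

I ≈ (0.583333/2) × 37.500000 = 10.937500
Exact value: 10.937500
Error: 0.000000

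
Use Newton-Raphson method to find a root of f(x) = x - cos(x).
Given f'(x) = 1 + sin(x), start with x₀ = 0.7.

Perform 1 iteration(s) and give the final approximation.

f(x) = x - cos(x)
f'(x) = 1 + sin(x)
x₀ = 0.7

Newton-Raphson formula: x_{n+1} = x_n - f(x_n)/f'(x_n)

Iteration 1:
  f(0.700000) = -0.064842
  f'(0.700000) = 1.644218
  x_1 = 0.700000 - (-0.064842)/1.644218 = 0.739436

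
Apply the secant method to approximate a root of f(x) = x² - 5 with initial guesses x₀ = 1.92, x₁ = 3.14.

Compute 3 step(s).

f(x) = x² - 5
x₀ = 1.92, x₁ = 3.14

Secant formula: x_{n+1} = x_n - f(x_n)(x_n - x_{n-1})/(f(x_n) - f(x_{n-1}))

Iteration 1:
  f(1.920000) = -1.313600
  f(3.140000) = 4.859600
  x_2 = 3.140000 - 4.859600×(3.140000 - 1.920000)/(4.859600 - (-1.313600))
       = 2.179605
Iteration 2:
  f(3.140000) = 4.859600
  f(2.179605) = -0.249323
  x_3 = 2.179605 - (-0.249323)×(2.179605 - 3.140000)/(-0.249323 - 4.859600)
       = 2.226473
Iteration 3:
  f(2.179605) = -0.249323
  f(2.226473) = -0.042816
  x_4 = 2.226473 - (-0.042816)×(2.226473 - 2.179605)/(-0.042816 - (-0.249323))
       = 2.236191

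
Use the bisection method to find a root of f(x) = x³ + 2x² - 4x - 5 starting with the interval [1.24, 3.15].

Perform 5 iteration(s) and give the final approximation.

f(x) = x³ + 2x² - 4x - 5
Initial interval: [1.24, 3.15]

Iteration 1:
  c_1 = (1.240000 + 3.150000)/2 = 2.195000
  f(c_1) = f(2.195000) = 6.431615
  f(a) × f(c) < 0, new interval: [1.240000, 2.195000]
Iteration 2:
  c_2 = (1.240000 + 2.195000)/2 = 1.717500
  f(c_2) = f(1.717500) = -0.904095
  f(a) × f(c) ≥ 0, new interval: [1.717500, 2.195000]
Iteration 3:
  c_3 = (1.717500 + 2.195000)/2 = 1.956250
  f(c_3) = f(1.956250) = 2.315229
  f(a) × f(c) < 0, new interval: [1.717500, 1.956250]
Iteration 4:
  c_4 = (1.717500 + 1.956250)/2 = 1.836875
  f(c_4) = f(1.836875) = 0.598537
  f(a) × f(c) < 0, new interval: [1.717500, 1.836875]
Iteration 5:
  c_5 = (1.717500 + 1.836875)/2 = 1.777187
  f(c_5) = f(1.777187) = -0.178898
  f(a) × f(c) ≥ 0, new interval: [1.777187, 1.836875]

After 5 iteration(s), the approximation is c_5 = 1.777187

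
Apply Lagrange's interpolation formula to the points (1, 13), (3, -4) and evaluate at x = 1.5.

Lagrange interpolation formula:
P(x) = Σ yᵢ × Lᵢ(x)
where Lᵢ(x) = Π_{j≠i} (x - xⱼ)/(xᵢ - xⱼ)

L_0(1.5) = (1.5 - 3)/(1 - 3) = 0.750000
L_1(1.5) = (1.5 - 1)/(3 - 1) = 0.250000

P(1.5) = 13×L_0(1.5) + (-4)×L_1(1.5)
P(1.5) = 8.750000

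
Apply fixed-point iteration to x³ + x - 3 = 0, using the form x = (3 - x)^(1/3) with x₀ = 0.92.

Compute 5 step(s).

Equation: x³ + x - 3 = 0
Fixed-point form: x = (3 - x)^(1/3)
x₀ = 0.92

x_1 = g(0.920000) = 1.276501
x_2 = g(1.276501) = 1.198957
x_3 = g(1.198957) = 1.216675
x_4 = g(1.216675) = 1.212672
x_5 = g(1.212672) = 1.213579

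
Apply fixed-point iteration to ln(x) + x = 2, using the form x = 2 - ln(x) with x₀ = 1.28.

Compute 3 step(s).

Equation: ln(x) + x = 2
Fixed-point form: x = 2 - ln(x)
x₀ = 1.28

x_1 = g(1.280000) = 1.753140
x_2 = g(1.753140) = 1.438592
x_3 = g(1.438592) = 1.636335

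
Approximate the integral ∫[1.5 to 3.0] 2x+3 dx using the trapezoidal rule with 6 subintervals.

f(x) = 2x+3
a = 1.5, b = 3.0, n = 6
h = (b - a)/n = 0.250000

Trapezoidal rule: (h/2)[f(x₀) + 2f(x₁) + 2f(x₂) + ... + f(xₙ)]

x_0 = 1.5000, f(x_0) = 6.000000, coefficient = 1
x_1 = 1.7500, f(x_1) = 6.500000, coefficient = 2
x_2 = 2.0000, f(x_2) = 7.000000, coefficient = 2
x_3 = 2.2500, f(x_3) = 7.500000, coefficient = 2
x_4 = 2.5000, f(x_4) = 8.000000, coefficient = 2
x_5 = 2.7500, f(x_5) = 8.500000, coefficient = 2
x_6 = 3.0000, f(x_6) = 9.000000, coefficient = 1

I ≈ (0.250000/2) × 90.000000 = 11.250000
Exact value: 11.250000
Error: 0.000000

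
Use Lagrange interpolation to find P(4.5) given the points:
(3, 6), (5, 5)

Lagrange interpolation formula:
P(x) = Σ yᵢ × Lᵢ(x)
where Lᵢ(x) = Π_{j≠i} (x - xⱼ)/(xᵢ - xⱼ)

L_0(4.5) = (4.5 - 5)/(3 - 5) = 0.250000
L_1(4.5) = (4.5 - 3)/(5 - 3) = 0.750000

P(4.5) = 6×L_0(4.5) + 5×L_1(4.5)
P(4.5) = 5.250000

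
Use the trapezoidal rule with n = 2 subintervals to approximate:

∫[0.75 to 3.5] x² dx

f(x) = x²
a = 0.75, b = 3.5, n = 2
h = (b - a)/n = 1.375000

Trapezoidal rule: (h/2)[f(x₀) + 2f(x₁) + 2f(x₂) + ... + f(xₙ)]

x_0 = 0.7500, f(x_0) = 0.562500, coefficient = 1
x_1 = 2.1250, f(x_1) = 4.515625, coefficient = 2
x_2 = 3.5000, f(x_2) = 12.250000, coefficient = 1

I ≈ (1.375000/2) × 21.843750 = 15.017578
Exact value: 14.151042
Error: 0.866536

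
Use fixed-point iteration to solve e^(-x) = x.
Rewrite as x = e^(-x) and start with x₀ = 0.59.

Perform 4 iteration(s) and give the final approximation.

Equation: e^(-x) = x
Fixed-point form: x = e^(-x)
x₀ = 0.59

x_1 = g(0.590000) = 0.554327
x_2 = g(0.554327) = 0.574459
x_3 = g(0.574459) = 0.563010
x_4 = g(0.563010) = 0.569493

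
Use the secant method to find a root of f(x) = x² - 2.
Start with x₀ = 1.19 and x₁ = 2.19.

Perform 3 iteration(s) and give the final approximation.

f(x) = x² - 2
x₀ = 1.19, x₁ = 2.19

Secant formula: x_{n+1} = x_n - f(x_n)(x_n - x_{n-1})/(f(x_n) - f(x_{n-1}))

Iteration 1:
  f(1.190000) = -0.583900
  f(2.190000) = 2.796100
  x_2 = 2.190000 - 2.796100×(2.190000 - 1.190000)/(2.796100 - (-0.583900))
       = 1.362751
Iteration 2:
  f(2.190000) = 2.796100
  f(1.362751) = -0.142908
  x_3 = 1.362751 - (-0.142908)×(1.362751 - 2.190000)/(-0.142908 - 2.796100)
       = 1.402976
Iteration 3:
  f(1.362751) = -0.142908
  f(1.402976) = -0.031658
  x_4 = 1.402976 - (-0.031658)×(1.402976 - 1.362751)/(-0.031658 - (-0.142908))
       = 1.414423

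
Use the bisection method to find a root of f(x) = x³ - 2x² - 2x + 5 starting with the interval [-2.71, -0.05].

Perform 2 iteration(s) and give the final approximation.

f(x) = x³ - 2x² - 2x + 5
Initial interval: [-2.71, -0.05]

Iteration 1:
  c_1 = (-2.710000 + (-0.050000))/2 = -1.380000
  f(c_1) = f(-1.380000) = 1.323128
  f(a) × f(c) < 0, new interval: [-2.710000, -1.380000]
Iteration 2:
  c_2 = (-2.710000 + (-1.380000))/2 = -2.045000
  f(c_2) = f(-2.045000) = -7.826291
  f(a) × f(c) ≥ 0, new interval: [-2.045000, -1.380000]

After 2 iteration(s), the approximation is c_2 = -2.045000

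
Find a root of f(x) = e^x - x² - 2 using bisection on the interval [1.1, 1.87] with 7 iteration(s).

f(x) = e^x - x² - 2
Initial interval: [1.1, 1.87]

Iteration 1:
  c_1 = (1.100000 + 1.870000)/2 = 1.485000
  f(c_1) = f(1.485000) = 0.209740
  f(a) × f(c) < 0, new interval: [1.100000, 1.485000]
Iteration 2:
  c_2 = (1.100000 + 1.485000)/2 = 1.292500
  f(c_2) = f(1.292500) = -0.028676
  f(a) × f(c) ≥ 0, new interval: [1.292500, 1.485000]
Iteration 3:
  c_3 = (1.292500 + 1.485000)/2 = 1.388750
  f(c_3) = f(1.388750) = 0.081208
  f(a) × f(c) < 0, new interval: [1.292500, 1.388750]
Iteration 4:
  c_4 = (1.292500 + 1.388750)/2 = 1.340625
  f(c_4) = f(1.340625) = 0.024156
  f(a) × f(c) < 0, new interval: [1.292500, 1.340625]
Iteration 5:
  c_5 = (1.292500 + 1.340625)/2 = 1.316562
  f(c_5) = f(1.316562) = -0.002761
  f(a) × f(c) ≥ 0, new interval: [1.316562, 1.340625]
Iteration 6:
  c_6 = (1.316562 + 1.340625)/2 = 1.328594
  f(c_6) = f(1.328594) = 0.010569
  f(a) × f(c) < 0, new interval: [1.316562, 1.328594]
Iteration 7:
  c_7 = (1.316562 + 1.328594)/2 = 1.322578
  f(c_7) = f(1.322578) = 0.003872
  f(a) × f(c) < 0, new interval: [1.316562, 1.322578]

After 7 iteration(s), the approximation is c_7 = 1.322578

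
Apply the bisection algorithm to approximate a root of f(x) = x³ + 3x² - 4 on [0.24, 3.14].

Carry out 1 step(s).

f(x) = x³ + 3x² - 4
Initial interval: [0.24, 3.14]

Iteration 1:
  c_1 = (0.240000 + 3.140000)/2 = 1.690000
  f(c_1) = f(1.690000) = 9.395109
  f(a) × f(c) < 0, new interval: [0.240000, 1.690000]

After 1 iteration(s), the approximation is c_1 = 1.690000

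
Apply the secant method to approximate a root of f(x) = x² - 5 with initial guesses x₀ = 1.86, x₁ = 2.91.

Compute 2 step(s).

f(x) = x² - 5
x₀ = 1.86, x₁ = 2.91

Secant formula: x_{n+1} = x_n - f(x_n)(x_n - x_{n-1})/(f(x_n) - f(x_{n-1}))

Iteration 1:
  f(1.860000) = -1.540400
  f(2.910000) = 3.468100
  x_2 = 2.910000 - 3.468100×(2.910000 - 1.860000)/(3.468100 - (-1.540400))
       = 2.182935
Iteration 2:
  f(2.910000) = 3.468100
  f(2.182935) = -0.234795
  x_3 = 2.182935 - (-0.234795)×(2.182935 - 2.910000)/(-0.234795 - 3.468100)
       = 2.229037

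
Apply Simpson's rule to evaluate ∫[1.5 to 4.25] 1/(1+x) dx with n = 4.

f(x) = 1/(1+x)
a = 1.5, b = 4.25, n = 4
h = (b - a)/n = 0.687500

Simpson's rule: (h/3)[f(x₀) + 4f(x₁) + 2f(x₂) + ... + f(xₙ)]

x_0 = 1.5000, f(x_0) = 0.400000, coefficient = 1
x_1 = 2.1875, f(x_1) = 0.313725, coefficient = 4
x_2 = 2.8750, f(x_2) = 0.258065, coefficient = 2
x_3 = 3.5625, f(x_3) = 0.219178, coefficient = 4
x_4 = 4.2500, f(x_4) = 0.190476, coefficient = 1

I ≈ (0.687500/3) × 3.238220 = 0.742092
Exact value: 0.741937
Error: 0.000155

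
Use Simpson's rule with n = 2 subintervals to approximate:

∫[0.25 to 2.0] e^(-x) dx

f(x) = e^(-x)
a = 0.25, b = 2.0, n = 2
h = (b - a)/n = 0.875000

Simpson's rule: (h/3)[f(x₀) + 4f(x₁) + 2f(x₂) + ... + f(xₙ)]

x_0 = 0.2500, f(x_0) = 0.778801, coefficient = 1
x_1 = 1.1250, f(x_1) = 0.324652, coefficient = 4
x_2 = 2.0000, f(x_2) = 0.135335, coefficient = 1

I ≈ (0.875000/3) × 2.212746 = 0.645384
Exact value: 0.643465
Error: 0.001919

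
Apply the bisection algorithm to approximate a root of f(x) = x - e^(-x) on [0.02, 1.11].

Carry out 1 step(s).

f(x) = x - e^(-x)
Initial interval: [0.02, 1.11]

Iteration 1:
  c_1 = (0.020000 + 1.110000)/2 = 0.565000
  f(c_1) = f(0.565000) = -0.003360
  f(a) × f(c) ≥ 0, new interval: [0.565000, 1.110000]

After 1 iteration(s), the approximation is c_1 = 0.565000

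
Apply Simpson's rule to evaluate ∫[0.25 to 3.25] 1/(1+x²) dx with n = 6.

f(x) = 1/(1+x²)
a = 0.25, b = 3.25, n = 6
h = (b - a)/n = 0.500000

Simpson's rule: (h/3)[f(x₀) + 4f(x₁) + 2f(x₂) + ... + f(xₙ)]

x_0 = 0.2500, f(x_0) = 0.941176, coefficient = 1
x_1 = 0.7500, f(x_1) = 0.640000, coefficient = 4
x_2 = 1.2500, f(x_2) = 0.390244, coefficient = 2
x_3 = 1.7500, f(x_3) = 0.246154, coefficient = 4
x_4 = 2.2500, f(x_4) = 0.164948, coefficient = 2
x_5 = 2.7500, f(x_5) = 0.116788, coefficient = 4
x_6 = 3.2500, f(x_6) = 0.086486, coefficient = 1

I ≈ (0.500000/3) × 6.149816 = 1.024969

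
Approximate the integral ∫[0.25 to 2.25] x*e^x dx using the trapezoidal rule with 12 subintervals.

f(x) = x*e^x
a = 0.25, b = 2.25, n = 12
h = (b - a)/n = 0.166667

Trapezoidal rule: (h/2)[f(x₀) + 2f(x₁) + 2f(x₂) + ... + f(xₙ)]

x_0 = 0.2500, f(x_0) = 0.321006, coefficient = 1
x_1 = 0.4167, f(x_1) = 0.632040, coefficient = 2
x_2 = 0.5833, f(x_2) = 1.045334, coefficient = 2
x_3 = 0.7500, f(x_3) = 1.587750, coefficient = 2
x_4 = 0.9167, f(x_4) = 2.292528, coefficient = 2
x_5 = 1.0833, f(x_5) = 3.200721, coefficient = 2
x_6 = 1.2500, f(x_6) = 4.362929, coefficient = 2
x_7 = 1.4167, f(x_7) = 5.841417, coefficient = 2
x_8 = 1.5833, f(x_8) = 7.712679, coefficient = 2
x_9 = 1.7500, f(x_9) = 10.070555, coefficient = 2
x_10 = 1.9167, f(x_10) = 13.029998, coefficient = 2
x_11 = 2.0833, f(x_11) = 16.731656, coefficient = 2
x_12 = 2.2500, f(x_12) = 21.347406, coefficient = 1

I ≈ (0.166667/2) × 154.683627 = 12.890302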